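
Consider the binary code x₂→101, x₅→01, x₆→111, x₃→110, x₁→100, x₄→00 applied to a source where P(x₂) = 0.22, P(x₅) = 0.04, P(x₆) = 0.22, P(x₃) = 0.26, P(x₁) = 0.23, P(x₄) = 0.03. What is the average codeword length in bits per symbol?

L̄ = Σ pᵢ·ℓᵢ = 0.22·3 + 0.04·2 + 0.22·3 + 0.26·3 + 0.23·3 + 0.03·2 = 2.93 bits/symbol.

2.93 bits/symbol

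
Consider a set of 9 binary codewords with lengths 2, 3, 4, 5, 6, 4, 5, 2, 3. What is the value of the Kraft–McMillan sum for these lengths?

With common denominator 2^6 = 64: Σ 2^(−ℓᵢ) = 16/64 + 8/64 + 4/64 + 2/64 + 1/64 + 4/64 + 2/64 + 16/64 + 8/64 = 61/64 = 0.953125.

0.953125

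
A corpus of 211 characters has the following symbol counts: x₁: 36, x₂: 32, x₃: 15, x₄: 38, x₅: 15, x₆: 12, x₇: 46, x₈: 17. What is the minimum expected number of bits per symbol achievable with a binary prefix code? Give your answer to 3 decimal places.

2.882 bits/symbol

Probabilities are the counts divided by 211.
Repeatedly combine the two least-probable nodes; the expected code length is the sum of the merged weights.
merge 12/211 + 15/211 → 27/211
merge 15/211 + 17/211 → 32/211
merge 27/211 + 32/211 → 59/211
merge 32/211 + 36/211 → 68/211
merge 38/211 + 46/211 → 84/211
merge 59/211 + 68/211 → 127/211
merge 84/211 + 127/211 → 1
L = 27/211 + 32/211 + 59/211 + 68/211 + 84/211 + 127/211 + 1 = 608/211 ≈ 2.882 bits/symbol.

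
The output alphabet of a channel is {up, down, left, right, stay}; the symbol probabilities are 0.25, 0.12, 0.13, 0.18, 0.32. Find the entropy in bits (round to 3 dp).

2.221 bits

H = −Σ pᵢ log₂ pᵢ.
−0.25·log₂(0.25) = 0.5000
−0.12·log₂(0.12) = 0.3671
−0.13·log₂(0.13) = 0.3826
−0.18·log₂(0.18) = 0.4453
−0.32·log₂(0.32) = 0.5260
Sum ≈ 2.2211 → 2.221 bits.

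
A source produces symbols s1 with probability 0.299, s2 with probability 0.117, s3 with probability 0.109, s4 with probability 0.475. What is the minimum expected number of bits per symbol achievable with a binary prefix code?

Repeatedly combine the two least-probable nodes; the expected code length is the sum of the merged weights.
merge 109/1000 + 117/1000 → 113/500
merge 113/500 + 299/1000 → 21/40
merge 19/40 + 21/40 → 1
L = 113/500 + 21/40 + 1 = 1751/1000 = 1.751 bits/symbol.

1.751 bits/symbol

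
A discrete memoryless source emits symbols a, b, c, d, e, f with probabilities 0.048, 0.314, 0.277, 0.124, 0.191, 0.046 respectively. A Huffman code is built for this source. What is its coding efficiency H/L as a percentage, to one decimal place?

98.7%

Entropy H = −Σ p log₂ p ≈ 2.2820 bits.
Huffman merges: 23/500+6/125→47/500; 47/500+31/250→109/500; 191/1000+109/500→409/1000; 277/1000+157/500→591/1000; 409/1000+591/1000→1. L = 289/125 ≈ 2.3120.
Efficiency = H/L = 2.2820/2.3120 = 98.7%.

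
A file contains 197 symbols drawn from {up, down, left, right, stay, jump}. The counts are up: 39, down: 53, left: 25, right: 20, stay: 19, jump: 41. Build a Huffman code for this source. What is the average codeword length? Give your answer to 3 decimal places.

Probabilities are the counts divided by 197.
Repeatedly combine the two least-probable nodes; the expected code length is the sum of the merged weights.
merge 19/197 + 20/197 → 39/197
merge 25/197 + 39/197 → 64/197
merge 39/197 + 41/197 → 80/197
merge 53/197 + 64/197 → 117/197
merge 80/197 + 117/197 → 1
L = 39/197 + 64/197 + 80/197 + 117/197 + 1 = 497/197 ≈ 2.523 bits/symbol.

2.523 bits/symbol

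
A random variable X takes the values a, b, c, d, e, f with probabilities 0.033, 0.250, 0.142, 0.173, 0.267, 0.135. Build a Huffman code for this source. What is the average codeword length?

2.478 bits/symbol

Repeatedly combine the two least-probable nodes; the expected code length is the sum of the merged weights.
merge 33/1000 + 27/200 → 21/125
merge 71/500 + 21/125 → 31/100
merge 173/1000 + 1/4 → 423/1000
merge 267/1000 + 31/100 → 577/1000
merge 423/1000 + 577/1000 → 1
L = 21/125 + 31/100 + 423/1000 + 577/1000 + 1 = 1239/500 = 2.478 bits/symbol.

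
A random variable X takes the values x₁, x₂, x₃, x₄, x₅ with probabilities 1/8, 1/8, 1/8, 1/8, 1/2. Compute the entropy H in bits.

2 bits

Each probability is a power of 1/2, so log₂(1/p) is an integer.
H = Σ p·log₂(1/p) = 1/8·3 + 1/8·3 + 1/8·3 + 1/8·3 + 1/2·1 = 2 bits.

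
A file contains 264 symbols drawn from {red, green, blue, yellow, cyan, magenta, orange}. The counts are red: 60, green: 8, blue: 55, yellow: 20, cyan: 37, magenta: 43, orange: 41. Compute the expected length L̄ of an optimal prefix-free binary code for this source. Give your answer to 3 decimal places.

Probabilities are the counts divided by 264.
Repeatedly combine the two least-probable nodes; the expected code length is the sum of the merged weights.
merge 1/33 + 5/66 → 7/66
merge 7/66 + 37/264 → 65/264
merge 41/264 + 43/264 → 7/22
merge 5/24 + 5/22 → 115/264
merge 65/264 + 7/22 → 149/264
merge 115/264 + 149/264 → 1
L = 7/66 + 65/264 + 7/22 + 115/264 + 149/264 + 1 = 235/88 ≈ 2.670 bits/symbol.

2.670 bits/symbol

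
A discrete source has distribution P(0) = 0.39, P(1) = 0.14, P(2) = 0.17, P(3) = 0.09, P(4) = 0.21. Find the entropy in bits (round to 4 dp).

2.1470 bits

H = −Σ pᵢ log₂ pᵢ.
−0.39·log₂(0.39) = 0.5298
−0.14·log₂(0.14) = 0.3971
−0.17·log₂(0.17) = 0.4346
−0.09·log₂(0.09) = 0.3127
−0.21·log₂(0.21) = 0.4728
Sum ≈ 2.1470 → 2.1470 bits.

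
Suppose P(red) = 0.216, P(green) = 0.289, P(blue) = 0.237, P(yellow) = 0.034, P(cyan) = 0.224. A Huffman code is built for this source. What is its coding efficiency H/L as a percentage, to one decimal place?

95.0%

Entropy H = −Σ p log₂ p ≈ 2.1367 bits.
Huffman merges: 17/500+27/125→1/4; 28/125+237/1000→461/1000; 1/4+289/1000→539/1000; 461/1000+539/1000→1. L = 9/4 ≈ 2.2500.
Efficiency = H/L = 2.1367/2.2500 = 95.0%.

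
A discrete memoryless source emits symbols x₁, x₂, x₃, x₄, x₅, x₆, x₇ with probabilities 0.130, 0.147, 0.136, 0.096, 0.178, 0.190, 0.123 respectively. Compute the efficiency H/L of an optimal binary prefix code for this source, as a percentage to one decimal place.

Entropy H = −Σ p log₂ p ≈ 2.7756 bits.
Huffman merges: 12/125+123/1000→219/1000; 13/100+17/125→133/500; 147/1000+89/500→13/40; 19/100+219/1000→409/1000; 133/500+13/40→591/1000; 409/1000+591/1000→1. L = 281/100 ≈ 2.8100.
Efficiency = H/L = 2.7756/2.8100 = 98.8%.

98.8%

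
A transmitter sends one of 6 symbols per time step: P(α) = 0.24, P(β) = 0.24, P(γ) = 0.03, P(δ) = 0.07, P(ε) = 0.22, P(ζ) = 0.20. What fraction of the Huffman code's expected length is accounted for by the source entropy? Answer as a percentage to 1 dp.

Entropy H = −Σ p log₂ p ≈ 2.3535 bits.
Huffman merges: 3/100+7/100→1/10; 1/10+1/5→3/10; 11/50+6/25→23/50; 6/25+3/10→27/50; 23/50+27/50→1. L = 12/5 ≈ 2.4000.
Efficiency = H/L = 2.3535/2.4000 = 98.1%.

98.1%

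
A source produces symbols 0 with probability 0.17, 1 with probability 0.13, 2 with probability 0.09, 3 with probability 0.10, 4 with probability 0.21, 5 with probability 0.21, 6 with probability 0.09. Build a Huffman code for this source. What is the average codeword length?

Repeatedly combine the two least-probable nodes; the expected code length is the sum of the merged weights.
merge 9/100 + 9/100 → 9/50
merge 1/10 + 13/100 → 23/100
merge 17/100 + 9/50 → 7/20
merge 21/100 + 21/100 → 21/50
merge 23/100 + 7/20 → 29/50
merge 21/50 + 29/50 → 1
L = 9/50 + 23/100 + 7/20 + 21/50 + 29/50 + 1 = 69/25 = 2.76 bits/symbol.

2.76 bits/symbol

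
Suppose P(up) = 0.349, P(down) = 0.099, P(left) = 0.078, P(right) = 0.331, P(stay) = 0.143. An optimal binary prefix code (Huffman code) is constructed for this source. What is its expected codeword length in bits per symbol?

2.148 bits/symbol

Repeatedly combine the two least-probable nodes; the expected code length is the sum of the merged weights.
merge 39/500 + 99/1000 → 177/1000
merge 143/1000 + 177/1000 → 8/25
merge 8/25 + 331/1000 → 651/1000
merge 349/1000 + 651/1000 → 1
L = 177/1000 + 8/25 + 651/1000 + 1 = 537/250 = 2.148 bits/symbol.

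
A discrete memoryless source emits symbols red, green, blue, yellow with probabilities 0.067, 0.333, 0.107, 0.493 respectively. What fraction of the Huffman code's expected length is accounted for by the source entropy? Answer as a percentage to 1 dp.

97.4%

Entropy H = −Σ p log₂ p ≈ 1.6376 bits.
Huffman merges: 67/1000+107/1000→87/500; 87/500+333/1000→507/1000; 493/1000+507/1000→1. L = 1681/1000 ≈ 1.6810.
Efficiency = H/L = 1.6376/1.6810 = 97.4%.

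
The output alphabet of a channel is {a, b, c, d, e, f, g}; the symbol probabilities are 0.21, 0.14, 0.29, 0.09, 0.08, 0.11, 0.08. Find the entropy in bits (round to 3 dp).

H = −Σ pᵢ log₂ pᵢ.
−0.21·log₂(0.21) = 0.4728
−0.14·log₂(0.14) = 0.3971
−0.29·log₂(0.29) = 0.5179
−0.09·log₂(0.09) = 0.3127
−0.08·log₂(0.08) = 0.2915
−0.11·log₂(0.11) = 0.3503
−0.08·log₂(0.08) = 0.2915
Sum ≈ 2.6338 → 2.634 bits.

2.634 bits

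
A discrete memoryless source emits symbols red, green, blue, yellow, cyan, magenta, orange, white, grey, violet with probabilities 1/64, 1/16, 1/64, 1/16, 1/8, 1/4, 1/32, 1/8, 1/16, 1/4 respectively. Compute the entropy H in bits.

Each probability is a power of 1/2, so log₂(1/p) is an integer.
H = Σ p·log₂(1/p) = 1/64·6 + 1/16·4 + 1/64·6 + 1/16·4 + 1/8·3 + 1/4·2 + 1/32·5 + 1/8·3 + 1/16·4 + 1/4·2 = 2.84375 bits.

2.84375 bits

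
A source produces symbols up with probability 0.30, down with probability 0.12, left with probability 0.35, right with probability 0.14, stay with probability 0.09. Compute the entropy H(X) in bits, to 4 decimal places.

H = −Σ pᵢ log₂ pᵢ.
−0.30·log₂(0.30) = 0.5211
−0.12·log₂(0.12) = 0.3671
−0.35·log₂(0.35) = 0.5301
−0.14·log₂(0.14) = 0.3971
−0.09·log₂(0.09) = 0.3127
Sum ≈ 2.1280 → 2.1280 bits.

2.1280 bits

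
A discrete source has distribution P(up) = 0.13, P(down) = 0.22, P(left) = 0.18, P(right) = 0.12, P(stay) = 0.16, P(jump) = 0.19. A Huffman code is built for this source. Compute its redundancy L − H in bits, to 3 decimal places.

Entropy H = −Σ p log₂ p ≈ 2.5538 bits.
Huffman merges: 3/25+13/100→1/4; 4/25+9/50→17/50; 19/100+11/50→41/100; 1/4+17/50→59/100; 41/100+59/100→1. L = 259/100 ≈ 2.5900.
L − H = 2.5900 − 2.5538 = 0.036 bits.

0.036 bits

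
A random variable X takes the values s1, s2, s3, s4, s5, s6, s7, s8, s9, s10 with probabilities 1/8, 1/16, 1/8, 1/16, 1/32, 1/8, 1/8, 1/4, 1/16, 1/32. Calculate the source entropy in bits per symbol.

Each probability is a power of 1/2, so log₂(1/p) is an integer.
H = Σ p·log₂(1/p) = 1/8·3 + 1/16·4 + 1/8·3 + 1/16·4 + 1/32·5 + 1/8·3 + 1/8·3 + 1/4·2 + 1/16·4 + 1/32·5 = 3.0625 bits.

3.0625 bits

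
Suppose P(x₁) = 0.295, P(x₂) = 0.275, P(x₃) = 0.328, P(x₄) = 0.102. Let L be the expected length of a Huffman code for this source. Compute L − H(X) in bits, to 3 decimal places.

0.105 bits

Entropy H = −Σ p log₂ p ≈ 1.8952 bits.
Huffman merges: 51/500+11/40→377/1000; 59/200+41/125→623/1000; 377/1000+623/1000→1. L = 2 ≈ 2.0000.
L − H = 2.0000 − 1.8952 = 0.105 bits.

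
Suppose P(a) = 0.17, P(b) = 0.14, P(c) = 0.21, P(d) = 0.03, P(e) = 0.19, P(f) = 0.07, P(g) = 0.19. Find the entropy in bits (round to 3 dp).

H = −Σ pᵢ log₂ pᵢ.
−0.17·log₂(0.17) = 0.4346
−0.14·log₂(0.14) = 0.3971
−0.21·log₂(0.21) = 0.4728
−0.03·log₂(0.03) = 0.1518
−0.19·log₂(0.19) = 0.4552
−0.07·log₂(0.07) = 0.2686
−0.19·log₂(0.19) = 0.4552
Sum ≈ 2.6353 → 2.635 bits.

2.635 bits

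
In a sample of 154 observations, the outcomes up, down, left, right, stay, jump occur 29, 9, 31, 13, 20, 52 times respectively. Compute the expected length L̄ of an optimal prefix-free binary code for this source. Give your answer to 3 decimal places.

Probabilities are the counts divided by 154.
Repeatedly combine the two least-probable nodes; the expected code length is the sum of the merged weights.
merge 9/154 + 13/154 → 1/7
merge 10/77 + 1/7 → 3/11
merge 29/154 + 31/154 → 30/77
merge 3/11 + 26/77 → 47/77
merge 30/77 + 47/77 → 1
L = 1/7 + 3/11 + 30/77 + 47/77 + 1 = 186/77 ≈ 2.416 bits/symbol.

2.416 bits/symbol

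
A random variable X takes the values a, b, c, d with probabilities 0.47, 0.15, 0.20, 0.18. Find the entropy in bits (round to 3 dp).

H = −Σ pᵢ log₂ pᵢ.
−0.47·log₂(0.47) = 0.5120
−0.15·log₂(0.15) = 0.4105
−0.20·log₂(0.20) = 0.4644
−0.18·log₂(0.18) = 0.4453
Sum ≈ 1.8322 → 1.832 bits.

1.832 bits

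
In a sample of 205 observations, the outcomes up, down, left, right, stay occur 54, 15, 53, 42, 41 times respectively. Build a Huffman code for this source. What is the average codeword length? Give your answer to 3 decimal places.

2.273 bits/symbol

Probabilities are the counts divided by 205.
Repeatedly combine the two least-probable nodes; the expected code length is the sum of the merged weights.
merge 3/41 + 1/5 → 56/205
merge 42/205 + 53/205 → 19/41
merge 54/205 + 56/205 → 22/41
merge 19/41 + 22/41 → 1
L = 56/205 + 19/41 + 22/41 + 1 = 466/205 ≈ 2.273 bits/symbol.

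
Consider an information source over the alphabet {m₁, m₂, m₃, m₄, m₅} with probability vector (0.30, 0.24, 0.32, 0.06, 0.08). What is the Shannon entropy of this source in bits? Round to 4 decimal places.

H = −Σ pᵢ log₂ pᵢ.
−0.30·log₂(0.30) = 0.5211
−0.24·log₂(0.24) = 0.4941
−0.32·log₂(0.32) = 0.5260
−0.06·log₂(0.06) = 0.2435
−0.08·log₂(0.08) = 0.2915
Sum ≈ 2.0763 → 2.0763 bits.

2.0763 bits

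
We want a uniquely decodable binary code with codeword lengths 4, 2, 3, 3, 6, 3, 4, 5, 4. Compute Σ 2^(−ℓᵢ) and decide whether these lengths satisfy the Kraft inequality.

0.859375; yes

With common denominator 2^6 = 64: Σ 2^(−ℓᵢ) = 4/64 + 16/64 + 8/64 + 8/64 + 1/64 + 8/64 + 4/64 + 2/64 + 4/64 = 55/64 = 0.859375.
Kraft's inequality requires Σ ≤ 1; here Σ = 0.859375 ≤ 1, so such a prefix code exists.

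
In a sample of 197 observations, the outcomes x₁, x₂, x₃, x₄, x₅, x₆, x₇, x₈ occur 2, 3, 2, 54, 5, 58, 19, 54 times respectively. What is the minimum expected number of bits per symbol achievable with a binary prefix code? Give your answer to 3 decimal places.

2.274 bits/symbol

Probabilities are the counts divided by 197.
Repeatedly combine the two least-probable nodes; the expected code length is the sum of the merged weights.
merge 2/197 + 2/197 → 4/197
merge 3/197 + 4/197 → 7/197
merge 5/197 + 7/197 → 12/197
merge 12/197 + 19/197 → 31/197
merge 31/197 + 54/197 → 85/197
merge 54/197 + 58/197 → 112/197
merge 85/197 + 112/197 → 1
L = 4/197 + 7/197 + 12/197 + 31/197 + 85/197 + 112/197 + 1 = 448/197 ≈ 2.274 bits/symbol.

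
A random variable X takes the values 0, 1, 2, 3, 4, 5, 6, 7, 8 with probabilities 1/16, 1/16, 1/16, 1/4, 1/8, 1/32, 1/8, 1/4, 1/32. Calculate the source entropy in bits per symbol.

2.8125 bits

Each probability is a power of 1/2, so log₂(1/p) is an integer.
H = Σ p·log₂(1/p) = 1/16·4 + 1/16·4 + 1/16·4 + 1/4·2 + 1/8·3 + 1/32·5 + 1/8·3 + 1/4·2 + 1/32·5 = 2.8125 bits.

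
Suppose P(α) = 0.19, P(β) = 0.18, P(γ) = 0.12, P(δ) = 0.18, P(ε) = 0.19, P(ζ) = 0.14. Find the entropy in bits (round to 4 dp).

H = −Σ pᵢ log₂ pᵢ.
−0.19·log₂(0.19) = 0.4552
−0.18·log₂(0.18) = 0.4453
−0.12·log₂(0.12) = 0.3671
−0.18·log₂(0.18) = 0.4453
−0.19·log₂(0.19) = 0.4552
−0.14·log₂(0.14) = 0.3971
Sum ≈ 2.5652 → 2.5652 bits.

2.5652 bits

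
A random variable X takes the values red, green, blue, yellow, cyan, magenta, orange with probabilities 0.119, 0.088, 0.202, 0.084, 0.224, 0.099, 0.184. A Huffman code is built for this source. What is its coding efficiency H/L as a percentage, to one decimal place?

98.5%

Entropy H = −Σ p log₂ p ≈ 2.7035 bits.
Huffman merges: 21/250+11/125→43/250; 99/1000+119/1000→109/500; 43/250+23/125→89/250; 101/500+109/500→21/50; 28/125+89/250→29/50; 21/50+29/50→1. L = 1373/500 ≈ 2.7460.
Efficiency = H/L = 2.7035/2.7460 = 98.5%.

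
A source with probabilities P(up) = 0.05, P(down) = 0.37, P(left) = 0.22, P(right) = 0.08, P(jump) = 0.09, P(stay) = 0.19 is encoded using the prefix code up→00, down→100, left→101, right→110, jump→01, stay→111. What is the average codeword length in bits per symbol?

2.86 bits/symbol

L̄ = Σ pᵢ·ℓᵢ = 0.05·2 + 0.37·3 + 0.22·3 + 0.08·3 + 0.09·2 + 0.19·3 = 2.86 bits/symbol.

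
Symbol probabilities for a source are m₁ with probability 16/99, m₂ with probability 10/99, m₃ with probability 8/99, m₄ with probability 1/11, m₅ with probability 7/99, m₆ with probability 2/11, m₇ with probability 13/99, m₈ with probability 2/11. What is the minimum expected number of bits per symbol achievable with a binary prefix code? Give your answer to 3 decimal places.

2.970 bits/symbol

Repeatedly combine the two least-probable nodes; the expected code length is the sum of the merged weights.
merge 7/99 + 8/99 → 5/33
merge 1/11 + 10/99 → 19/99
merge 13/99 + 5/33 → 28/99
merge 16/99 + 2/11 → 34/99
merge 2/11 + 19/99 → 37/99
merge 28/99 + 34/99 → 62/99
merge 37/99 + 62/99 → 1
L = 5/33 + 19/99 + 28/99 + 34/99 + 37/99 + 62/99 + 1 = 98/33 ≈ 2.970 bits/symbol.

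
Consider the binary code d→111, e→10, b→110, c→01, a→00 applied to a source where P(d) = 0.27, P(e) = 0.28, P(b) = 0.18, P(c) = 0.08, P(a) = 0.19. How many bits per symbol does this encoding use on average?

2.45 bits/symbol

L̄ = Σ pᵢ·ℓᵢ = 0.27·3 + 0.28·2 + 0.18·3 + 0.08·2 + 0.19·2 = 2.45 bits/symbol.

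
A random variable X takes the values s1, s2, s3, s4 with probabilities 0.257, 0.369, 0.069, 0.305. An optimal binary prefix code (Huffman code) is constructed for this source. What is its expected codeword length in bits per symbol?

1.957 bits/symbol

Repeatedly combine the two least-probable nodes; the expected code length is the sum of the merged weights.
merge 69/1000 + 257/1000 → 163/500
merge 61/200 + 163/500 → 631/1000
merge 369/1000 + 631/1000 → 1
L = 163/500 + 631/1000 + 1 = 1957/1000 = 1.957 bits/symbol.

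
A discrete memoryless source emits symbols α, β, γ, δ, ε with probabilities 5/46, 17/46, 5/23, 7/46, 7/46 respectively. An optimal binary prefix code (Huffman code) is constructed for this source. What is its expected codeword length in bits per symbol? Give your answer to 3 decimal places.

2.261 bits/symbol

Repeatedly combine the two least-probable nodes; the expected code length is the sum of the merged weights.
merge 5/46 + 7/46 → 6/23
merge 7/46 + 5/23 → 17/46
merge 6/23 + 17/46 → 29/46
merge 17/46 + 29/46 → 1
L = 6/23 + 17/46 + 29/46 + 1 = 52/23 ≈ 2.261 bits/symbol.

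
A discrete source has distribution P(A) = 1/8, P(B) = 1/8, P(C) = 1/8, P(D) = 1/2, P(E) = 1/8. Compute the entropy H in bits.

Each probability is a power of 1/2, so log₂(1/p) is an integer.
H = Σ p·log₂(1/p) = 1/8·3 + 1/8·3 + 1/8·3 + 1/2·1 + 1/8·3 = 2 bits.

2 bits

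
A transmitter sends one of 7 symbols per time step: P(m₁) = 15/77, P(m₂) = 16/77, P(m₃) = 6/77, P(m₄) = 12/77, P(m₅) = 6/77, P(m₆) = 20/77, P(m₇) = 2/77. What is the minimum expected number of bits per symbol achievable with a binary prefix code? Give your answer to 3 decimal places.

2.623 bits/symbol

Repeatedly combine the two least-probable nodes; the expected code length is the sum of the merged weights.
merge 2/77 + 6/77 → 8/77
merge 6/77 + 8/77 → 2/11
merge 12/77 + 2/11 → 26/77
merge 15/77 + 16/77 → 31/77
merge 20/77 + 26/77 → 46/77
merge 31/77 + 46/77 → 1
L = 8/77 + 2/11 + 26/77 + 31/77 + 46/77 + 1 = 202/77 ≈ 2.623 bits/symbol.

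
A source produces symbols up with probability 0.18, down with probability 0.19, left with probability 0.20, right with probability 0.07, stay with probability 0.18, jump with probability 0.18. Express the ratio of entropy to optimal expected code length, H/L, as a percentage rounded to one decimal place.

96.7%

Entropy H = −Σ p log₂ p ≈ 2.5241 bits.
Huffman merges: 7/100+9/50→1/4; 9/50+9/50→9/25; 19/100+1/5→39/100; 1/4+9/25→61/100; 39/100+61/100→1. L = 261/100 ≈ 2.6100.
Efficiency = H/L = 2.5241/2.6100 = 96.7%.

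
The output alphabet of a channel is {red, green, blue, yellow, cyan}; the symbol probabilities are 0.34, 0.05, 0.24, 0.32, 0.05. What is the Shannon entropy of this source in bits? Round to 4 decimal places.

1.9815 bits

H = −Σ pᵢ log₂ pᵢ.
−0.34·log₂(0.34) = 0.5292
−0.05·log₂(0.05) = 0.2161
−0.24·log₂(0.24) = 0.4941
−0.32·log₂(0.32) = 0.5260
−0.05·log₂(0.05) = 0.2161
Sum ≈ 1.9815 → 1.9815 bits.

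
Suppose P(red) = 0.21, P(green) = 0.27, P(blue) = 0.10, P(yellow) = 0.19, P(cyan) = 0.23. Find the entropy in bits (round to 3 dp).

2.258 bits

H = −Σ pᵢ log₂ pᵢ.
−0.21·log₂(0.21) = 0.4728
−0.27·log₂(0.27) = 0.5100
−0.10·log₂(0.10) = 0.3322
−0.19·log₂(0.19) = 0.4552
−0.23·log₂(0.23) = 0.4877
Sum ≈ 2.2579 → 2.258 bits.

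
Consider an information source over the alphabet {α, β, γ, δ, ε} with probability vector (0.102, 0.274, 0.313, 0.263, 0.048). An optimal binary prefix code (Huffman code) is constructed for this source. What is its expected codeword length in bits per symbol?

Repeatedly combine the two least-probable nodes; the expected code length is the sum of the merged weights.
merge 6/125 + 51/500 → 3/20
merge 3/20 + 263/1000 → 413/1000
merge 137/500 + 313/1000 → 587/1000
merge 413/1000 + 587/1000 → 1
L = 3/20 + 413/1000 + 587/1000 + 1 = 43/20 = 2.15 bits/symbol.

2.15 bits/symbol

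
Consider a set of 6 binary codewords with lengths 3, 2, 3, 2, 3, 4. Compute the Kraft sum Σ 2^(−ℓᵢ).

With common denominator 2^4 = 16: Σ 2^(−ℓᵢ) = 2/16 + 4/16 + 2/16 + 4/16 + 2/16 + 1/16 = 15/16 = 0.9375.

0.9375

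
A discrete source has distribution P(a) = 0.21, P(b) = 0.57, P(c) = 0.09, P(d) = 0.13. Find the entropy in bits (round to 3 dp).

1.630 bits

H = −Σ pᵢ log₂ pᵢ.
−0.21·log₂(0.21) = 0.4728
−0.57·log₂(0.57) = 0.4623
−0.09·log₂(0.09) = 0.3127
−0.13·log₂(0.13) = 0.3826
Sum ≈ 1.6304 → 1.630 bits.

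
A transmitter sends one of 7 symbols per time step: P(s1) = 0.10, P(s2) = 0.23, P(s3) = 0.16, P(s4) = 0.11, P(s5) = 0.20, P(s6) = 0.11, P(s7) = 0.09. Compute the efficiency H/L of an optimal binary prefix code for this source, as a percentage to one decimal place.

Entropy H = −Σ p log₂ p ≈ 2.7205 bits.
Huffman merges: 9/100+1/10→19/100; 11/100+11/100→11/50; 4/25+19/100→7/20; 1/5+11/50→21/50; 23/100+7/20→29/50; 21/50+29/50→1. L = 69/25 ≈ 2.7600.
Efficiency = H/L = 2.7205/2.7600 = 98.6%.

98.6%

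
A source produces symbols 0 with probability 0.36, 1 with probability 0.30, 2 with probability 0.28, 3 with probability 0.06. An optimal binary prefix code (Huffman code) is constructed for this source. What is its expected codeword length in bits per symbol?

1.98 bits/symbol

Repeatedly combine the two least-probable nodes; the expected code length is the sum of the merged weights.
merge 3/50 + 7/25 → 17/50
merge 3/10 + 17/50 → 16/25
merge 9/25 + 16/25 → 1
L = 17/50 + 16/25 + 1 = 99/50 = 1.98 bits/symbol.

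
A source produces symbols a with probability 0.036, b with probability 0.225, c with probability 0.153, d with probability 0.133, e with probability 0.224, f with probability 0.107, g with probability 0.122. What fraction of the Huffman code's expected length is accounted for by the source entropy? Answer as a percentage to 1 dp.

Entropy H = −Σ p log₂ p ≈ 2.6571 bits.
Huffman merges: 9/250+107/1000→143/1000; 61/500+133/1000→51/200; 143/1000+153/1000→37/125; 28/125+9/40→449/1000; 51/200+37/125→551/1000; 449/1000+551/1000→1. L = 1347/500 ≈ 2.6940.
Efficiency = H/L = 2.6571/2.6940 = 98.6%.

98.6%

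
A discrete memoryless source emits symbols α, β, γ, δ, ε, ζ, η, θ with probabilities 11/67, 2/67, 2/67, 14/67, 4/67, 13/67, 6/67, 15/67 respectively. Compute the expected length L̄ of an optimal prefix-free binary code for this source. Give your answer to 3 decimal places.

2.746 bits/symbol

Repeatedly combine the two least-probable nodes; the expected code length is the sum of the merged weights.
merge 2/67 + 2/67 → 4/67
merge 4/67 + 4/67 → 8/67
merge 6/67 + 8/67 → 14/67
merge 11/67 + 13/67 → 24/67
merge 14/67 + 14/67 → 28/67
merge 15/67 + 24/67 → 39/67
merge 28/67 + 39/67 → 1
L = 4/67 + 8/67 + 14/67 + 24/67 + 28/67 + 39/67 + 1 = 184/67 ≈ 2.746 bits/symbol.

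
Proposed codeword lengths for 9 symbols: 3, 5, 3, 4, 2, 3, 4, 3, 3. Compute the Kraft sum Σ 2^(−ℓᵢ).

1.03125

With common denominator 2^5 = 32: Σ 2^(−ℓᵢ) = 4/32 + 1/32 + 4/32 + 2/32 + 8/32 + 4/32 + 2/32 + 4/32 + 4/32 = 33/32 = 1.03125.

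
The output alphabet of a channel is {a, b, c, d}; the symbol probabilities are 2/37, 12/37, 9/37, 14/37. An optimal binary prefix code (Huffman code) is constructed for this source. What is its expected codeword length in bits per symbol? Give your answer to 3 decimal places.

1.919 bits/symbol

Repeatedly combine the two least-probable nodes; the expected code length is the sum of the merged weights.
merge 2/37 + 9/37 → 11/37
merge 11/37 + 12/37 → 23/37
merge 14/37 + 23/37 → 1
L = 11/37 + 23/37 + 1 = 71/37 ≈ 1.919 bits/symbol.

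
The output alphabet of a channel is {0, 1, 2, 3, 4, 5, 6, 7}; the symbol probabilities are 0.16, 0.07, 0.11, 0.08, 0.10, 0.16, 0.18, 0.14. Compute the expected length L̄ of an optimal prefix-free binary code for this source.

Repeatedly combine the two least-probable nodes; the expected code length is the sum of the merged weights.
merge 7/100 + 2/25 → 3/20
merge 1/10 + 11/100 → 21/100
merge 7/50 + 3/20 → 29/100
merge 4/25 + 4/25 → 8/25
merge 9/50 + 21/100 → 39/100
merge 29/100 + 8/25 → 61/100
merge 39/100 + 61/100 → 1
L = 3/20 + 21/100 + 29/100 + 8/25 + 39/100 + 61/100 + 1 = 297/100 = 2.97 bits/symbol.

2.97 bits/symbol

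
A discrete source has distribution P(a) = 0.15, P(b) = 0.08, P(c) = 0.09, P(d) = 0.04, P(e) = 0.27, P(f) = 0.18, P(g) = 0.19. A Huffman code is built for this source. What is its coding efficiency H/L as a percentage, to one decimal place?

Entropy H = −Σ p log₂ p ≈ 2.6110 bits.
Huffman merges: 1/25+2/25→3/25; 9/100+3/25→21/100; 3/20+9/50→33/100; 19/100+21/100→2/5; 27/100+33/100→3/5; 2/5+3/5→1. L = 133/50 ≈ 2.6600.
Efficiency = H/L = 2.6110/2.6600 = 98.2%.

98.2%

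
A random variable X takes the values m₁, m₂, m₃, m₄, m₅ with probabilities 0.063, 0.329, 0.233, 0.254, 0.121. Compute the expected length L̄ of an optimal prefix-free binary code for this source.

Repeatedly combine the two least-probable nodes; the expected code length is the sum of the merged weights.
merge 63/1000 + 121/1000 → 23/125
merge 23/125 + 233/1000 → 417/1000
merge 127/500 + 329/1000 → 583/1000
merge 417/1000 + 583/1000 → 1
L = 23/125 + 417/1000 + 583/1000 + 1 = 273/125 = 2.184 bits/symbol.

2.184 bits/symbol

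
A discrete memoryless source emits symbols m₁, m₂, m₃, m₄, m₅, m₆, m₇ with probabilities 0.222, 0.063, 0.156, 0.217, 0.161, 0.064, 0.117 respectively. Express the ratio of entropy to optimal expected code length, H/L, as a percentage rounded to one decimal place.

99.3%

Entropy H = −Σ p log₂ p ≈ 2.6700 bits.
Huffman merges: 63/1000+8/125→127/1000; 117/1000+127/1000→61/250; 39/250+161/1000→317/1000; 217/1000+111/500→439/1000; 61/250+317/1000→561/1000; 439/1000+561/1000→1. L = 336/125 ≈ 2.6880.
Efficiency = H/L = 2.6700/2.6880 = 99.3%.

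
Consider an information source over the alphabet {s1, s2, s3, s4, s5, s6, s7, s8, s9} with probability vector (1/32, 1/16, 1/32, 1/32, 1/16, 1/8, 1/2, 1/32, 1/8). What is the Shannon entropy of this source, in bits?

2.375 bits

Each probability is a power of 1/2, so log₂(1/p) is an integer.
H = Σ p·log₂(1/p) = 1/32·5 + 1/16·4 + 1/32·5 + 1/32·5 + 1/16·4 + 1/8·3 + 1/2·1 + 1/32·5 + 1/8·3 = 2.375 bits.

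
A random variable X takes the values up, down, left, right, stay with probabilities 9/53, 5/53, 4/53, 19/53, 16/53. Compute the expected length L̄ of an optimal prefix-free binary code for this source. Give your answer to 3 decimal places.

Repeatedly combine the two least-probable nodes; the expected code length is the sum of the merged weights.
merge 4/53 + 5/53 → 9/53
merge 9/53 + 9/53 → 18/53
merge 16/53 + 18/53 → 34/53
merge 19/53 + 34/53 → 1
L = 9/53 + 18/53 + 34/53 + 1 = 114/53 ≈ 2.151 bits/symbol.

2.151 bits/symbol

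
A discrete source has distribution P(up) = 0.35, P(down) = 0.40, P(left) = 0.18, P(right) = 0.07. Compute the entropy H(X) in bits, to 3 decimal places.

H = −Σ pᵢ log₂ pᵢ.
−0.35·log₂(0.35) = 0.5301
−0.40·log₂(0.40) = 0.5288
−0.18·log₂(0.18) = 0.4453
−0.07·log₂(0.07) = 0.2686
Sum ≈ 1.7727 → 1.773 bits.

1.773 bits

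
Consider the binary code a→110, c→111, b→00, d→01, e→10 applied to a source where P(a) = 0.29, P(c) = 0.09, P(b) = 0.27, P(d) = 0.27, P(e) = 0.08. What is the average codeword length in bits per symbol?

L̄ = Σ pᵢ·ℓᵢ = 0.29·3 + 0.09·3 + 0.27·2 + 0.27·2 + 0.08·2 = 2.38 bits/symbol.

2.38 bits/symbol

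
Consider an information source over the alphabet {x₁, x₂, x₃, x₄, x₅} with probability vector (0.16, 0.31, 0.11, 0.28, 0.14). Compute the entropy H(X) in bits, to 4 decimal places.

H = −Σ pᵢ log₂ pᵢ.
−0.16·log₂(0.16) = 0.4230
−0.31·log₂(0.31) = 0.5238
−0.11·log₂(0.11) = 0.3503
−0.28·log₂(0.28) = 0.5142
−0.14·log₂(0.14) = 0.3971
Sum ≈ 2.2084 → 2.2084 bits.

2.2084 bits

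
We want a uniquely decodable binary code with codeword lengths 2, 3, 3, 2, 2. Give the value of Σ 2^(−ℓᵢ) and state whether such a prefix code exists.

1; yes

With common denominator 2^3 = 8: Σ 2^(−ℓᵢ) = 2/8 + 1/8 + 1/8 + 2/8 + 2/8 = 8/8 = 1.
Kraft's inequality requires Σ ≤ 1; here Σ = 1 ≤ 1, so such a prefix code exists.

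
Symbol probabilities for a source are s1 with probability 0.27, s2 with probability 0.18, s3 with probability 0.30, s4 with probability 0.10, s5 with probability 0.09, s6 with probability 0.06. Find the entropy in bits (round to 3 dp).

H = −Σ pᵢ log₂ pᵢ.
−0.27·log₂(0.27) = 0.5100
−0.18·log₂(0.18) = 0.4453
−0.30·log₂(0.30) = 0.5211
−0.10·log₂(0.10) = 0.3322
−0.09·log₂(0.09) = 0.3127
−0.06·log₂(0.06) = 0.2435
Sum ≈ 2.3648 → 2.365 bits.

2.365 bits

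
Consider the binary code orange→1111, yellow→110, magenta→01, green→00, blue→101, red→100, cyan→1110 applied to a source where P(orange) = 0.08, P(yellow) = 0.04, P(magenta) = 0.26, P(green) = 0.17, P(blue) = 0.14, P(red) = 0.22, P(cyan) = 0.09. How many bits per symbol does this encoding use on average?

2.74 bits/symbol

L̄ = Σ pᵢ·ℓᵢ = 0.08·4 + 0.04·3 + 0.26·2 + 0.17·2 + 0.14·3 + 0.22·3 + 0.09·4 = 2.74 bits/symbol.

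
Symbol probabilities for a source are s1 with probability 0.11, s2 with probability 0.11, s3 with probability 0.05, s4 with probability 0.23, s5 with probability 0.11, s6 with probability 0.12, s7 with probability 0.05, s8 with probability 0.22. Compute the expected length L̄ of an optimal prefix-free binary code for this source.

Repeatedly combine the two least-probable nodes; the expected code length is the sum of the merged weights.
merge 1/20 + 1/20 → 1/10
merge 1/10 + 11/100 → 21/100
merge 11/100 + 11/100 → 11/50
merge 3/25 + 21/100 → 33/100
merge 11/50 + 11/50 → 11/25
merge 23/100 + 33/100 → 14/25
merge 11/25 + 14/25 → 1
L = 1/10 + 21/100 + 11/50 + 33/100 + 11/25 + 14/25 + 1 = 143/50 = 2.86 bits/symbol.

2.86 bits/symbol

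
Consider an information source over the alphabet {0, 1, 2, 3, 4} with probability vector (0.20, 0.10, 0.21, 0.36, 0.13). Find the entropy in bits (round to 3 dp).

2.183 bits

H = −Σ pᵢ log₂ pᵢ.
−0.20·log₂(0.20) = 0.4644
−0.10·log₂(0.10) = 0.3322
−0.21·log₂(0.21) = 0.4728
−0.36·log₂(0.36) = 0.5306
−0.13·log₂(0.13) = 0.3826
Sum ≈ 2.1827 → 2.183 bits.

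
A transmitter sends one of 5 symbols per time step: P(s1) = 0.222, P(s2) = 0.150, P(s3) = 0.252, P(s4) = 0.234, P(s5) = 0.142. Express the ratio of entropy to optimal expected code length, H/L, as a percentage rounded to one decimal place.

Entropy H = −Σ p log₂ p ≈ 2.2839 bits.
Huffman merges: 71/500+3/20→73/250; 111/500+117/500→57/125; 63/250+73/250→68/125; 57/125+68/125→1. L = 573/250 ≈ 2.2920.
Efficiency = H/L = 2.2839/2.2920 = 99.6%.

99.6%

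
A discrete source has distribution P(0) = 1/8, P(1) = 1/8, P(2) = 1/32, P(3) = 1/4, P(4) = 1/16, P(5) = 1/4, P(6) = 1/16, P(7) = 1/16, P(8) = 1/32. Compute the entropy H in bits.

Each probability is a power of 1/2, so log₂(1/p) is an integer.
H = Σ p·log₂(1/p) = 1/8·3 + 1/8·3 + 1/32·5 + 1/4·2 + 1/16·4 + 1/4·2 + 1/16·4 + 1/16·4 + 1/32·5 = 2.8125 bits.

2.8125 bits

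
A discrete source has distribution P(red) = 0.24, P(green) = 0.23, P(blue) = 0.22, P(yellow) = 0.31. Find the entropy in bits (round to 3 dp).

1.986 bits

H = −Σ pᵢ log₂ pᵢ.
−0.24·log₂(0.24) = 0.4941
−0.23·log₂(0.23) = 0.4877
−0.22·log₂(0.22) = 0.4806
−0.31·log₂(0.31) = 0.5238
Sum ≈ 1.9862 → 1.986 bits.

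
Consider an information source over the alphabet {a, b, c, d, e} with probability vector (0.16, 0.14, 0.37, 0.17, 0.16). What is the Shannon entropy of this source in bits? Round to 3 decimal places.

2.208 bits

H = −Σ pᵢ log₂ pᵢ.
−0.16·log₂(0.16) = 0.4230
−0.14·log₂(0.14) = 0.3971
−0.37·log₂(0.37) = 0.5307
−0.17·log₂(0.17) = 0.4346
−0.16·log₂(0.16) = 0.4230
Sum ≈ 2.2085 → 2.208 bits.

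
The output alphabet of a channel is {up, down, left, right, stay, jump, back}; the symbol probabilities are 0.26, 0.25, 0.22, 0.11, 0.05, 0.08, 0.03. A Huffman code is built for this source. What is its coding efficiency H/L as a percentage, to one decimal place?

99.4%

Entropy H = −Σ p log₂ p ≈ 2.4955 bits.
Huffman merges: 3/100+1/20→2/25; 2/25+2/25→4/25; 11/100+4/25→27/100; 11/50+1/4→47/100; 13/50+27/100→53/100; 47/100+53/100→1. L = 251/100 ≈ 2.5100.
Efficiency = H/L = 2.4955/2.5100 = 99.4%.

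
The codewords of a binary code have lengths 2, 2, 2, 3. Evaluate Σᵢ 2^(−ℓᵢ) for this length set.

With common denominator 2^3 = 8: Σ 2^(−ℓᵢ) = 2/8 + 2/8 + 2/8 + 1/8 = 7/8 = 0.875.

0.875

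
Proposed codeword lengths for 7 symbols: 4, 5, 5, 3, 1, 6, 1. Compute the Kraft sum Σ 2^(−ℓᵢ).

With common denominator 2^6 = 64: Σ 2^(−ℓᵢ) = 4/64 + 2/64 + 2/64 + 8/64 + 32/64 + 1/64 + 32/64 = 81/64 = 1.265625.

1.265625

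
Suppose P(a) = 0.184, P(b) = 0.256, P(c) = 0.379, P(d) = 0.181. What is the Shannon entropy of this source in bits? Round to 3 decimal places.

1.929 bits

H = −Σ pᵢ log₂ pᵢ.
−0.184·log₂(0.184) = 0.4494
−0.256·log₂(0.256) = 0.5032
−0.379·log₂(0.379) = 0.5305
−0.181·log₂(0.181) = 0.4463
Sum ≈ 1.9294 → 1.929 bits.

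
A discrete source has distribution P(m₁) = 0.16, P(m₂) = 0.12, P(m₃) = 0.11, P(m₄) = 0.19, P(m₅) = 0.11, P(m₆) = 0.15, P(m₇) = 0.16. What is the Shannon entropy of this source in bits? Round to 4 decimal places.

H = −Σ pᵢ log₂ pᵢ.
−0.16·log₂(0.16) = 0.4230
−0.12·log₂(0.12) = 0.3671
−0.11·log₂(0.11) = 0.3503
−0.19·log₂(0.19) = 0.4552
−0.11·log₂(0.11) = 0.3503
−0.15·log₂(0.15) = 0.4105
−0.16·log₂(0.16) = 0.4230
Sum ≈ 2.7794 → 2.7794 bits.

2.7794 bits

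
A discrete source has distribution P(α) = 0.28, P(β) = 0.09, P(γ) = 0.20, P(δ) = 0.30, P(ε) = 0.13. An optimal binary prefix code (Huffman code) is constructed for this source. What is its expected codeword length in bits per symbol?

2.22 bits/symbol

Repeatedly combine the two least-probable nodes; the expected code length is the sum of the merged weights.
merge 9/100 + 13/100 → 11/50
merge 1/5 + 11/50 → 21/50
merge 7/25 + 3/10 → 29/50
merge 21/50 + 29/50 → 1
L = 11/50 + 21/50 + 29/50 + 1 = 111/50 = 2.22 bits/symbol.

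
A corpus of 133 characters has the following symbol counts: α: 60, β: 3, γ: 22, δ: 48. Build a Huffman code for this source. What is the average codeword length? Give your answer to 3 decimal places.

Probabilities are the counts divided by 133.
Repeatedly combine the two least-probable nodes; the expected code length is the sum of the merged weights.
merge 3/133 + 22/133 → 25/133
merge 25/133 + 48/133 → 73/133
merge 60/133 + 73/133 → 1
L = 25/133 + 73/133 + 1 = 33/19 ≈ 1.737 bits/symbol.

1.737 bits/symbol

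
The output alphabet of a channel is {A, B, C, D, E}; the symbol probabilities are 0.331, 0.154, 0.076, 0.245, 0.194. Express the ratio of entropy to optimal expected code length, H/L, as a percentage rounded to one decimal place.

Entropy H = −Σ p log₂ p ≈ 2.1823 bits.
Huffman merges: 19/250+77/500→23/100; 97/500+23/100→53/125; 49/200+331/1000→72/125; 53/125+72/125→1. L = 223/100 ≈ 2.2300.
Efficiency = H/L = 2.1823/2.2300 = 97.9%.

97.9%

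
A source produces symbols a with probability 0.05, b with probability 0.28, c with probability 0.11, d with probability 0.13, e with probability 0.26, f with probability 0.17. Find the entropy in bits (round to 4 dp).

2.4031 bits

H = −Σ pᵢ log₂ pᵢ.
−0.05·log₂(0.05) = 0.2161
−0.28·log₂(0.28) = 0.5142
−0.11·log₂(0.11) = 0.3503
−0.13·log₂(0.13) = 0.3826
−0.26·log₂(0.26) = 0.5053
−0.17·log₂(0.17) = 0.4346
Sum ≈ 2.4031 → 2.4031 bits.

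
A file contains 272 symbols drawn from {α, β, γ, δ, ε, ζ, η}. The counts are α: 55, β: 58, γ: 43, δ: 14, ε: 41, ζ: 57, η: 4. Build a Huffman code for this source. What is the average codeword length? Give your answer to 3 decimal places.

2.643 bits/symbol

Probabilities are the counts divided by 272.
Repeatedly combine the two least-probable nodes; the expected code length is the sum of the merged weights.
merge 1/68 + 7/136 → 9/136
merge 9/136 + 41/272 → 59/272
merge 43/272 + 55/272 → 49/136
merge 57/272 + 29/136 → 115/272
merge 59/272 + 49/136 → 157/272
merge 115/272 + 157/272 → 1
L = 9/136 + 59/272 + 49/136 + 115/272 + 157/272 + 1 = 719/272 ≈ 2.643 bits/symbol.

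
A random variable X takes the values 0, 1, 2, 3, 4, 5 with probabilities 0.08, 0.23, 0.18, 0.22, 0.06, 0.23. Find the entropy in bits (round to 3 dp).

H = −Σ pᵢ log₂ pᵢ.
−0.08·log₂(0.08) = 0.2915
−0.23·log₂(0.23) = 0.4877
−0.18·log₂(0.18) = 0.4453
−0.22·log₂(0.22) = 0.4806
−0.06·log₂(0.06) = 0.2435
−0.23·log₂(0.23) = 0.4877
Sum ≈ 2.4363 → 2.436 bits.

2.436 bits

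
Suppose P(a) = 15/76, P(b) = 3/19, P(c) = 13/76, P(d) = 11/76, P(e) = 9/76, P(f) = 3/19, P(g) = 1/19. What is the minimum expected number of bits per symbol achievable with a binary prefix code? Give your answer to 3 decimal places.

Repeatedly combine the two least-probable nodes; the expected code length is the sum of the merged weights.
merge 1/19 + 9/76 → 13/76
merge 11/76 + 3/19 → 23/76
merge 3/19 + 13/76 → 25/76
merge 13/76 + 15/76 → 7/19
merge 23/76 + 25/76 → 12/19
merge 7/19 + 12/19 → 1
L = 13/76 + 23/76 + 25/76 + 7/19 + 12/19 + 1 = 213/76 ≈ 2.803 bits/symbol.

2.803 bits/symbol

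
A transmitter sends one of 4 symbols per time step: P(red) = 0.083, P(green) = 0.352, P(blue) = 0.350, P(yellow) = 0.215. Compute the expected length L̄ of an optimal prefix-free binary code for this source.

Repeatedly combine the two least-probable nodes; the expected code length is the sum of the merged weights.
merge 83/1000 + 43/200 → 149/500
merge 149/500 + 7/20 → 81/125
merge 44/125 + 81/125 → 1
L = 149/500 + 81/125 + 1 = 973/500 = 1.946 bits/symbol.

1.946 bits/symbol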